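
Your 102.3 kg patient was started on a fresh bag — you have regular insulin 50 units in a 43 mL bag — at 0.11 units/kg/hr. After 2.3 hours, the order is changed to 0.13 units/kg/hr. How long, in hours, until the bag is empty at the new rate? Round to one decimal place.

Initial rate:
Dose = 0.11 units/kg/hr × 102.3 kg = 11.253 units/hr
Concentration = 50 units ÷ 43 mL = 1.162791 units/mL
Rate = 11.253 units/hr ÷ 1.162791 units/mL = 9.67758 mL/hr
Volume infused so far = 9.67758 mL/hr × 2.3 hr = 22.25843 mL
Volume remaining = 43 − 22.25843 = 20.74157 mL
New rate:
Dose = 0.13 units/kg/hr × 102.3 kg = 13.299 units/hr
Rate = 13.299 units/hr ÷ 1.162791 units/mL = 11.43714 mL/hr
Time remaining = 20.74157 mL ÷ 11.43714 mL/hr = 1.813527 hr

1.8 hours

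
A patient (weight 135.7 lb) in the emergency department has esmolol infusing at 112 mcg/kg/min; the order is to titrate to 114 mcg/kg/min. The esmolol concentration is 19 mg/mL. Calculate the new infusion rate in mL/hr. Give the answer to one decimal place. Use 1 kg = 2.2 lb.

Weight = 135.7 lb ÷ 2.2 lb/kg = 61.68182 kg
Dose = 114 mcg/kg/min × 61.68182 kg = 7031.727 mcg/min
7031.727 mcg/min × 60 min/hr = 421903.6 mcg/hr
Concentration = 19 mg/mL = 19000 mcg/mL
Rate = 421903.6 mcg/hr ÷ 19000 mcg/mL = 22.20545 mL/hr

22.2 mL/hr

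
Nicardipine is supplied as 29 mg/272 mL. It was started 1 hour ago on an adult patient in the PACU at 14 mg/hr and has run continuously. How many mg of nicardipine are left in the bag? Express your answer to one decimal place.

15.0 mg

Concentration = 29 mg ÷ 272 mL = 0.1066176 mg/mL
Rate = 14 mg/hr ÷ 0.1066176 mg/mL = 131.3103 mL/hr
Volume infused = 131.3103 mL/hr × 1 hr = 131.3103 mL
Volume remaining = 272 − 131.3103 = 140.6897 mL
Drug remaining = 140.6897 mL × 0.1066176 mg/mL = 15 mg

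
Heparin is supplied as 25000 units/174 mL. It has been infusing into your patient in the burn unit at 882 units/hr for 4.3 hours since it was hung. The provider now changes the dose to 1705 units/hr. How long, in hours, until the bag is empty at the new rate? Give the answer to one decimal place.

12.4 hours

Initial rate:
Concentration = 25000 units ÷ 174 mL = 143.6782 units/mL
Rate = 882 units/hr ÷ 143.6782 units/mL = 6.13872 mL/hr
Volume infused so far = 6.13872 mL/hr × 4.3 hr = 26.3965 mL
Volume remaining = 174 − 26.3965 = 147.6035 mL
New rate:
Rate = 1705 units/hr ÷ 143.6782 units/mL = 11.8668 mL/hr
Time remaining = 147.6035 mL ÷ 11.8668 mL/hr = 12.43836 hr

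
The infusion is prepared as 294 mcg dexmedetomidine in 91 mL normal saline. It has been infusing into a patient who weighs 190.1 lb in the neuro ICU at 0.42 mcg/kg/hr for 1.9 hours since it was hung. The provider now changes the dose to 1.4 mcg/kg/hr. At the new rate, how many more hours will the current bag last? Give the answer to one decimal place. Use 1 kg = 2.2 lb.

1.9 hours

Initial rate:
Weight = 190.1 lb ÷ 2.2 lb/kg = 86.40909 kg
Dose = 0.42 mcg/kg/hr × 86.40909 kg = 36.29182 mcg/hr
Concentration = 294 mcg ÷ 91 mL = 3.230769 mcg/mL
Rate = 36.29182 mcg/hr ÷ 3.230769 mcg/mL = 11.23318 mL/hr
Volume infused so far = 11.23318 mL/hr × 1.9 hr = 21.34305 mL
Volume remaining = 91 − 21.34305 = 69.65695 mL
New rate:
Dose = 1.4 mcg/kg/hr × 86.40909 kg = 120.9727 mcg/hr
Rate = 120.9727 mcg/hr ÷ 3.230769 mcg/mL = 37.44394 mL/hr
Time remaining = 69.65695 mL ÷ 37.44394 mL/hr = 1.8603 hr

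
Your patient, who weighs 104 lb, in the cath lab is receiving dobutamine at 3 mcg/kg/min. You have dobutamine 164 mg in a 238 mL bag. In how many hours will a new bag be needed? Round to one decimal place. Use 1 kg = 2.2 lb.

19.3 hours

Weight = 104 lb ÷ 2.2 lb/kg = 47.27273 kg
Dose = 3 mcg/kg/min × 47.27273 kg = 141.8182 mcg/min
141.8182 mcg/min × 60 min/hr = 8509.091 mcg/hr
Concentration = 164 mg ÷ 238 mL = 0.6890756 mg/mL = 689.0756 mcg/mL
Rate = 8509.091 mcg/hr ÷ 689.0756 mcg/mL = 12.34856 mL/hr
Duration = 238 mL ÷ 12.34856 mL/hr = 19.2735 hr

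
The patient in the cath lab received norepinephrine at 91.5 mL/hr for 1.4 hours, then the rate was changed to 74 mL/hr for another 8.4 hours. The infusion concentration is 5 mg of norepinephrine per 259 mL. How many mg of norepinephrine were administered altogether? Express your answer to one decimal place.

Concentration = 5 mg ÷ 259 mL = 0.01930502 mg/mL
Stage 1: 91.5 mL/hr × 1.4 hr = 128.1 mL → 128.1 mL × 0.01930502 mg/mL = 2.472973 mg
Stage 2: 74 mL/hr × 8.4 hr = 621.6 mL → 621.6 mL × 0.01930502 mg/mL = 12 mg
Total = 2.472973 + 12 = 14.47297 mg

14.5 mg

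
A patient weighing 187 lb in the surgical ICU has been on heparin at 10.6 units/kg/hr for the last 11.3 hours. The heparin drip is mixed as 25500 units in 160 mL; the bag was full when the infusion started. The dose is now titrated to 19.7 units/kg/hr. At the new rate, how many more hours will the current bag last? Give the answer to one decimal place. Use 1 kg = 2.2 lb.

9.1 hours

Initial rate:
Weight = 187 lb ÷ 2.2 lb/kg = 85 kg
Dose = 10.6 units/kg/hr × 85 kg = 901 units/hr
Concentration = 25500 units ÷ 160 mL = 159.375 units/mL
Rate = 901 units/hr ÷ 159.375 units/mL = 5.653333 mL/hr
Volume infused so far = 5.653333 mL/hr × 11.3 hr = 63.88267 mL
Volume remaining = 160 − 63.88267 = 96.11733 mL
New rate:
Dose = 19.7 units/kg/hr × 85 kg = 1674.5 units/hr
Rate = 1674.5 units/hr ÷ 159.375 units/mL = 10.50667 mL/hr
Time remaining = 96.11733 mL ÷ 10.50667 mL/hr = 9.148223 hr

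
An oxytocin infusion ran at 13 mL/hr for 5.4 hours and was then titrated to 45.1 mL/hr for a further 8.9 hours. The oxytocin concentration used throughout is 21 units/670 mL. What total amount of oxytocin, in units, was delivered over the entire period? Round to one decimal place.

Concentration = 21 units ÷ 670 mL = 0.03134328 units/mL
Stage 1: 13 mL/hr × 5.4 hr = 70.2 mL → 70.2 mL × 0.03134328 units/mL = 2.200299 units
Stage 2: 45.1 mL/hr × 8.9 hr = 401.39 mL → 401.39 mL × 0.03134328 units/mL = 12.58088 units
Total = 2.200299 + 12.58088 = 14.78118 units

14.8 units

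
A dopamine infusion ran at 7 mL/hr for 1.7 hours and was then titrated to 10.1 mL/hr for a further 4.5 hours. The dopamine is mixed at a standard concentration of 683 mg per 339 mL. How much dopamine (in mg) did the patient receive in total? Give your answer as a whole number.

Concentration = 683 mg ÷ 339 mL = 2.014749 mg/mL
Stage 1: 7 mL/hr × 1.7 hr = 11.9 mL → 11.9 mL × 2.014749 mg/mL = 23.97552 mg
Stage 2: 10.1 mL/hr × 4.5 hr = 45.45 mL → 45.45 mL × 2.014749 mg/mL = 91.57035 mg
Total = 23.97552 + 91.57035 = 115.5459 mg

116 mg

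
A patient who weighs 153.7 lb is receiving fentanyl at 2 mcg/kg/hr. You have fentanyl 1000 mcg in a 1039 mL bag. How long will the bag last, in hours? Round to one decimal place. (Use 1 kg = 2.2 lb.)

7.2 hours

Weight = 153.7 lb ÷ 2.2 lb/kg = 69.86364 kg
Dose = 2 mcg/kg/hr × 69.86364 kg = 139.7273 mcg/hr
Concentration = 1000 mcg ÷ 1039 mL = 0.9624639 mcg/mL
Rate = 139.7273 mcg/hr ÷ 0.9624639 mcg/mL = 145.1766 mL/hr
Duration = 1039 mL ÷ 145.1766 mL/hr = 7.156799 hr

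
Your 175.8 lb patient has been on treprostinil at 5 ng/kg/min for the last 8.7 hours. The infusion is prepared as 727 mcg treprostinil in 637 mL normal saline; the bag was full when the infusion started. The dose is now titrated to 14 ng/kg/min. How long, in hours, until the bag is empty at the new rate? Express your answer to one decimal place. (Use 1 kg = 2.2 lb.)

Initial rate:
Weight = 175.8 lb ÷ 2.2 lb/kg = 79.90909 kg
Dose = 5 ng/kg/min × 79.90909 kg = 399.5455 ng/min
399.5455 ng/min × 60 min/hr = 23972.73 ng/hr
Concentration = 727 mcg ÷ 637 mL = 1.141287 mcg/mL = 1141.287 ng/mL
Rate = 23972.73 ng/hr ÷ 1141.287 ng/mL = 21.00499 mL/hr
Volume infused so far = 21.00499 mL/hr × 8.7 hr = 182.7434 mL
Volume remaining = 637 − 182.7434 = 454.2566 mL
New rate:
Dose = 14 ng/kg/min × 79.90909 kg = 1118.727 ng/min
1118.727 ng/min × 60 min/hr = 67123.64 ng/hr
Rate = 67123.64 ng/hr ÷ 1141.287 ng/mL = 58.81397 mL/hr
Time remaining = 454.2566 mL ÷ 58.81397 mL/hr = 7.723617 hr

7.7 hours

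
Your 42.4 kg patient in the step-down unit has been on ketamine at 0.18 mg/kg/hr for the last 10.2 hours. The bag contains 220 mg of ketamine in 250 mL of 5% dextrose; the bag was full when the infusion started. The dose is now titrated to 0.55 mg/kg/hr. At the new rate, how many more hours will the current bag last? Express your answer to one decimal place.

6.1 hours

Initial rate:
Dose = 0.18 mg/kg/hr × 42.4 kg = 7.632 mg/hr
Concentration = 220 mg ÷ 250 mL = 0.88 mg/mL
Rate = 7.632 mg/hr ÷ 0.88 mg/mL = 8.672727 mL/hr
Volume infused so far = 8.672727 mL/hr × 10.2 hr = 88.46182 mL
Volume remaining = 250 − 88.46182 = 161.5382 mL
New rate:
Dose = 0.55 mg/kg/hr × 42.4 kg = 23.32 mg/hr
Rate = 23.32 mg/hr ÷ 0.88 mg/mL = 26.5 mL/hr
Time remaining = 161.5382 mL ÷ 26.5 mL/hr = 6.09578 hr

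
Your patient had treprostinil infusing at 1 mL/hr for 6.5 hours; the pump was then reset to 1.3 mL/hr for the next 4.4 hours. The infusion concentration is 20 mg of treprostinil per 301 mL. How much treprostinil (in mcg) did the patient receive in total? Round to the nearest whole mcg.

812 mcg

Concentration = 20 mg ÷ 301 mL = 0.06644518 mg/mL
Stage 1: 1 mL/hr × 6.5 hr = 6.5 mL → 6.5 mL × 0.06644518 mg/mL = 0.4318937 mg
Stage 2: 1.3 mL/hr × 4.4 hr = 5.72 mL → 5.72 mL × 0.06644518 mg/mL = 0.3800664 mg
Total = 0.4318937 + 0.3800664 = 0.8119601 mg = 811.9601 mcg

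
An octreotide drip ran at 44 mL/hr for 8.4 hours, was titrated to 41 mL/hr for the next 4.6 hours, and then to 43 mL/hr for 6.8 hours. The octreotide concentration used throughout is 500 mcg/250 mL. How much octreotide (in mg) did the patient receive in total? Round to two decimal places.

1.70 mg

Concentration = 500 mcg ÷ 250 mL = 2 mcg/mL
Stage 1: 44 mL/hr × 8.4 hr = 369.6 mL → 369.6 mL × 2 mcg/mL = 739.2 mcg
Stage 2: 41 mL/hr × 4.6 hr = 188.6 mL → 188.6 mL × 2 mcg/mL = 377.2 mcg
Stage 3: 43 mL/hr × 6.8 hr = 292.4 mL → 292.4 mL × 2 mcg/mL = 584.8 mcg
Total = 739.2 + 377.2 + 584.8 = 1701.2 mcg = 1.7012 mg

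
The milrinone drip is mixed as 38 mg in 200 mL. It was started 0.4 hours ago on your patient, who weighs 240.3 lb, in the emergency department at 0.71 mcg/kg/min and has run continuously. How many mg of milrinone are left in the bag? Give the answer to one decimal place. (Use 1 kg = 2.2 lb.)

Weight = 240.3 lb ÷ 2.2 lb/kg = 109.2273 kg
Dose = 0.71 mcg/kg/min × 109.2273 kg = 77.55136 mcg/min
77.55136 mcg/min × 60 min/hr = 4653.082 mcg/hr
Concentration = 38 mg ÷ 200 mL = 0.19 mg/mL = 190 mcg/mL
Rate = 4653.082 mcg/hr ÷ 190 mcg/mL = 24.4899 mL/hr
Volume infused = 24.4899 mL/hr × 0.4 hr = 9.795962 mL
Volume remaining = 200 − 9.795962 = 190.204 mL
Drug remaining = 190.204 mL × 190 mcg/mL = 36138.77 mcg = 36.13877 mg

36.1 mg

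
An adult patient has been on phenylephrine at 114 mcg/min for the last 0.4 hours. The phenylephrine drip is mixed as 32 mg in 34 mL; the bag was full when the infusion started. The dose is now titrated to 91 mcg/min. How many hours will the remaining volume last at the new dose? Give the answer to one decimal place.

Initial rate:
114 mcg/min × 60 min/hr = 6840 mcg/hr
Concentration = 32 mg ÷ 34 mL = 0.9411765 mg/mL = 941.1765 mcg/mL
Rate = 6840 mcg/hr ÷ 941.1765 mcg/mL = 7.2675 mL/hr
Volume infused so far = 7.2675 mL/hr × 0.4 hr = 2.907 mL
Volume remaining = 34 − 2.907 = 31.093 mL
New rate:
91 mcg/min × 60 min/hr = 5460 mcg/hr
Rate = 5460 mcg/hr ÷ 941.1765 mcg/mL = 5.80125 mL/hr
Time remaining = 31.093 mL ÷ 5.80125 mL/hr = 5.359707 hr

5.4 hours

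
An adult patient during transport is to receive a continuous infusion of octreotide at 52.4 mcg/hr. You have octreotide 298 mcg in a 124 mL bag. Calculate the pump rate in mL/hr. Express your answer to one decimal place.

21.8 mL/hr

Concentration = 298 mcg ÷ 124 mL = 2.403226 mcg/mL
Rate = 52.4 mcg/hr ÷ 2.403226 mcg/mL = 21.80403 mL/hr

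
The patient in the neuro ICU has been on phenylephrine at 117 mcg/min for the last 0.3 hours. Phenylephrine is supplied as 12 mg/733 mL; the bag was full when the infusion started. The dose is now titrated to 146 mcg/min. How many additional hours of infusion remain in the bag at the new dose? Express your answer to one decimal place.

1.1 hours

Initial rate:
117 mcg/min × 60 min/hr = 7020 mcg/hr
Concentration = 12 mg ÷ 733 mL = 0.01637108 mg/mL = 16.37108 mcg/mL
Rate = 7020 mcg/hr ÷ 16.37108 mcg/mL = 428.805 mL/hr
Volume infused so far = 428.805 mL/hr × 0.3 hr = 128.6415 mL
Volume remaining = 733 − 128.6415 = 604.3585 mL
New rate:
146 mcg/min × 60 min/hr = 8760 mcg/hr
Rate = 8760 mcg/hr ÷ 16.37108 mcg/mL = 535.09 mL/hr
Time remaining = 604.3585 mL ÷ 535.09 mL/hr = 1.129452 hr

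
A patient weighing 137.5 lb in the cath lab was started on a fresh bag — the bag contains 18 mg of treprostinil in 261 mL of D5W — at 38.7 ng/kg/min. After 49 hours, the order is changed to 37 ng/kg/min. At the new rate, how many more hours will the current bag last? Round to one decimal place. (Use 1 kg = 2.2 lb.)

Initial rate:
Weight = 137.5 lb ÷ 2.2 lb/kg = 62.5 kg
Dose = 38.7 ng/kg/min × 62.5 kg = 2418.75 ng/min
2418.75 ng/min × 60 min/hr = 145125 ng/hr
Concentration = 18 mg ÷ 261 mL = 0.06896552 mg/mL = 68965.52 ng/mL
Rate = 145125 ng/hr ÷ 68965.52 ng/mL = 2.104312 mL/hr
Volume infused so far = 2.104312 mL/hr × 49 hr = 103.1113 mL
Volume remaining = 261 − 103.1113 = 157.8887 mL
New rate:
Dose = 37 ng/kg/min × 62.5 kg = 2312.5 ng/min
2312.5 ng/min × 60 min/hr = 138750 ng/hr
Rate = 138750 ng/hr ÷ 68965.52 ng/mL = 2.011875 mL/hr
Time remaining = 157.8887 mL ÷ 2.011875 mL/hr = 78.47838 hr

78.5 hours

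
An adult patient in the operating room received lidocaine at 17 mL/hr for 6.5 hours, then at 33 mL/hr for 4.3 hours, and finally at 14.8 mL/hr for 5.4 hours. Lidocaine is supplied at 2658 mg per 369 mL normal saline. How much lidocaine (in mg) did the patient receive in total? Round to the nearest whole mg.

Concentration = 2658 mg ÷ 369 mL = 7.203252 mg/mL
Stage 1: 17 mL/hr × 6.5 hr = 110.5 mL → 110.5 mL × 7.203252 mg/mL = 795.9593 mg
Stage 2: 33 mL/hr × 4.3 hr = 141.9 mL → 141.9 mL × 7.203252 mg/mL = 1022.141 mg
Stage 3: 14.8 mL/hr × 5.4 hr = 79.92 mL → 79.92 mL × 7.203252 mg/mL = 575.6839 mg
Total = 795.9593 + 1022.141 + 575.6839 = 2393.785 mg

2394 mg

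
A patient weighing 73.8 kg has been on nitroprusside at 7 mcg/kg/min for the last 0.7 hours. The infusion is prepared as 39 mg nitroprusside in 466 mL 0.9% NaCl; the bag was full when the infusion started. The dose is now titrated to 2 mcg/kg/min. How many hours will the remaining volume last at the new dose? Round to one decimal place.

Initial rate:
Dose = 7 mcg/kg/min × 73.8 kg = 516.6 mcg/min
516.6 mcg/min × 60 min/hr = 30996 mcg/hr
Concentration = 39 mg ÷ 466 mL = 0.08369099 mg/mL = 83.69099 mcg/mL
Rate = 30996 mcg/hr ÷ 83.69099 mcg/mL = 370.3625 mL/hr
Volume infused so far = 370.3625 mL/hr × 0.7 hr = 259.2537 mL
Volume remaining = 466 − 259.2537 = 206.7463 mL
New rate:
Dose = 2 mcg/kg/min × 73.8 kg = 147.6 mcg/min
147.6 mcg/min × 60 min/hr = 8856 mcg/hr
Rate = 8856 mcg/hr ÷ 83.69099 mcg/mL = 105.8178 mL/hr
Time remaining = 206.7463 mL ÷ 105.8178 mL/hr = 1.953794 hr

2.0 hours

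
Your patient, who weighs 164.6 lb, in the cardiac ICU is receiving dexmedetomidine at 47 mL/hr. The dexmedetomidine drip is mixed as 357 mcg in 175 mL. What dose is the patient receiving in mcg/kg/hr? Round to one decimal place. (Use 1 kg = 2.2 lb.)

Weight = 164.6 lb ÷ 2.2 lb/kg = 74.81818 kg
Concentration = 357 mcg ÷ 175 mL = 2.04 mcg/mL
Drug rate = 47 mL/hr × 2.04 mcg/mL = 95.88 mcg/hr
95.88 mcg/hr ÷ 74.81818 kg = 1.281507 mcg/kg/hr

1.3 mcg/kg/hr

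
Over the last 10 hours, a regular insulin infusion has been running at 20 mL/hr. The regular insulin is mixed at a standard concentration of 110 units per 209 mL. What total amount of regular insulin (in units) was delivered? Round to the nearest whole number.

105 units

Concentration = 110 units ÷ 209 mL = 0.5263158 units/mL
Drug rate = 20 mL/hr × 0.5263158 units/mL = 10.52632 units/hr
Total = 10.52632 units/hr × 10 hr = 105.2632 units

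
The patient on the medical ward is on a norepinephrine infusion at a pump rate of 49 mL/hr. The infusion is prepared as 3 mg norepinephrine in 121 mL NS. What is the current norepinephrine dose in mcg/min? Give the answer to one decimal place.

20.2 mcg/min

Concentration = 3 mg ÷ 121 mL = 0.02479339 mg/mL = 24.79339 mcg/mL
Drug rate = 49 mL/hr × 24.79339 mcg/mL = 1214.876 mcg/hr
1214.876 mcg/hr ÷ 60 min/hr = 20.24793 mcg/min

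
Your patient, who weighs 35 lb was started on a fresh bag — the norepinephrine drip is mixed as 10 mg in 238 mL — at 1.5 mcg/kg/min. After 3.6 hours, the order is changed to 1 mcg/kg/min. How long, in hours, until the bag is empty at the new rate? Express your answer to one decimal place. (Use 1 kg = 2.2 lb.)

Initial rate:
Weight = 35 lb ÷ 2.2 lb/kg = 15.90909 kg
Dose = 1.5 mcg/kg/min × 15.90909 kg = 23.86364 mcg/min
23.86364 mcg/min × 60 min/hr = 1431.818 mcg/hr
Concentration = 10 mg ÷ 238 mL = 0.04201681 mg/mL = 42.01681 mcg/mL
Rate = 1431.818 mcg/hr ÷ 42.01681 mcg/mL = 34.07727 mL/hr
Volume infused so far = 34.07727 mL/hr × 3.6 hr = 122.6782 mL
Volume remaining = 238 − 122.6782 = 115.3218 mL
New rate:
Dose = 1 mcg/kg/min × 15.90909 kg = 15.90909 mcg/min
15.90909 mcg/min × 60 min/hr = 954.5455 mcg/hr
Rate = 954.5455 mcg/hr ÷ 42.01681 mcg/mL = 22.71818 mL/hr
Time remaining = 115.3218 mL ÷ 22.71818 mL/hr = 5.07619 hr

5.1 hours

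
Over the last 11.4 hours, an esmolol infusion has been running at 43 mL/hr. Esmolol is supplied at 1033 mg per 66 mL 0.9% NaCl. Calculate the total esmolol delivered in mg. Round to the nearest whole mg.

Concentration = 1033 mg ÷ 66 mL = 15.65152 mg/mL = 15651.52 mcg/mL
Drug rate = 43 mL/hr × 15651.52 mcg/mL = 673015.2 mcg/hr
Total = 673015.2 mcg/hr × 11.4 hr = 7672373 mcg = 7672.373 mg

7672 mg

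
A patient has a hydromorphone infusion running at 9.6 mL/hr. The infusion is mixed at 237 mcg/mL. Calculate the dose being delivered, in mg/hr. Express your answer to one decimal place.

2.3 mg/hr

Concentration = 237 mcg/mL = 0.237 mg/mL
Drug rate = 9.6 mL/hr × 0.237 mg/mL = 2.2752 mg/hr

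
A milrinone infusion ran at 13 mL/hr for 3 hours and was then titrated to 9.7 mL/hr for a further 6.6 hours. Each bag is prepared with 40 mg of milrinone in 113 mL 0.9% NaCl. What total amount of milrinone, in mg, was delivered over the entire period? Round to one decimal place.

36.5 mg

Concentration = 40 mg ÷ 113 mL = 0.3539823 mg/mL
Stage 1: 13 mL/hr × 3 hr = 39 mL → 39 mL × 0.3539823 mg/mL = 13.80531 mg
Stage 2: 9.7 mL/hr × 6.6 hr = 64.02 mL → 64.02 mL × 0.3539823 mg/mL = 22.66195 mg
Total = 13.80531 + 22.66195 = 36.46726 mg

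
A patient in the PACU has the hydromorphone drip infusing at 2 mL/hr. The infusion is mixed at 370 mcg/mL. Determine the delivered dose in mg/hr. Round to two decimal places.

Concentration = 370 mcg/mL = 0.37 mg/mL
Drug rate = 2 mL/hr × 0.37 mg/mL = 0.74 mg/hr

0.74 mg/hr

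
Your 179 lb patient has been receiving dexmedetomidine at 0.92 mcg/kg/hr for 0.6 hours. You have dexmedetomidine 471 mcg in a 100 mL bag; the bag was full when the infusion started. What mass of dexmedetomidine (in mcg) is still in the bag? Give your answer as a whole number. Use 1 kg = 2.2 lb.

Weight = 179 lb ÷ 2.2 lb/kg = 81.36364 kg
Dose = 0.92 mcg/kg/hr × 81.36364 kg = 74.85455 mcg/hr
Concentration = 471 mcg ÷ 100 mL = 4.71 mcg/mL
Rate = 74.85455 mcg/hr ÷ 4.71 mcg/mL = 15.89268 mL/hr
Volume infused = 15.89268 mL/hr × 0.6 hr = 9.535611 mL
Volume remaining = 100 − 9.535611 = 90.46439 mL
Drug remaining = 90.46439 mL × 4.71 mcg/mL = 426.0873 mcg

426 mcg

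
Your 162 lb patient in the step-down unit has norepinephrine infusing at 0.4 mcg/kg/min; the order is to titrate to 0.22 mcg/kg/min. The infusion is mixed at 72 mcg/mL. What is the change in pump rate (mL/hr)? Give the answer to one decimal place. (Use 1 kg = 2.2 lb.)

11.0 mL/hr

At the current dose:
Weight = 162 lb ÷ 2.2 lb/kg = 73.63636 kg
Dose = 0.4 mcg/kg/min × 73.63636 kg = 29.45455 mcg/min
29.45455 mcg/min × 60 min/hr = 1767.273 mcg/hr
Rate = 1767.273 mcg/hr ÷ 72 mcg/mL = 24.54545 mL/hr
At the new dose:
Dose = 0.22 mcg/kg/min × 73.63636 kg = 16.2 mcg/min
16.2 mcg/min × 60 min/hr = 972 mcg/hr
Rate = 972 mcg/hr ÷ 72 mcg/mL = 13.5 mL/hr
Change = 13.5 − 24.54545 = -11.04545 mL/hr → 11.04545 mL/hr decrease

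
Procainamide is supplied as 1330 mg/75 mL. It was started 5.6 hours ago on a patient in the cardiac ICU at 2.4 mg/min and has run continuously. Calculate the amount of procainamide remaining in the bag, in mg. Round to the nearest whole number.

524 mg

2.4 mg/min × 60 min/hr = 144 mg/hr
Concentration = 1330 mg ÷ 75 mL = 17.73333 mg/mL
Rate = 144 mg/hr ÷ 17.73333 mg/mL = 8.120301 mL/hr
Volume infused = 8.120301 mL/hr × 5.6 hr = 45.47368 mL
Volume remaining = 75 − 45.47368 = 29.52632 mL
Drug remaining = 29.52632 mL × 17.73333 mg/mL = 523.6 mg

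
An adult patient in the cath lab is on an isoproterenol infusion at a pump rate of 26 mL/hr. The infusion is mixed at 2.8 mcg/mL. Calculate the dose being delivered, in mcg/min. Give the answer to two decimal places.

1.21 mcg/min

Drug rate = 26 mL/hr × 2.8 mcg/mL = 72.8 mcg/hr
72.8 mcg/hr ÷ 60 min/hr = 1.213333 mcg/min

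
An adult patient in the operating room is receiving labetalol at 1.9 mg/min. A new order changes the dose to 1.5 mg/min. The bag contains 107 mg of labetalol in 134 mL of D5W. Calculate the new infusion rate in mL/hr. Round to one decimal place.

112.7 mL/hr

1.5 mg/min × 60 min/hr = 90 mg/hr
Concentration = 107 mg ÷ 134 mL = 0.7985075 mg/mL
Rate = 90 mg/hr ÷ 0.7985075 mg/mL = 112.7103 mL/hr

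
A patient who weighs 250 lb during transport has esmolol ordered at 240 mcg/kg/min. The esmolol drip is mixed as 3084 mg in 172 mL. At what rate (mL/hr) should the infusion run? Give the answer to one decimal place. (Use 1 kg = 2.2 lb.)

Weight = 250 lb ÷ 2.2 lb/kg = 113.6364 kg
Dose = 240 mcg/kg/min × 113.6364 kg = 27272.73 mcg/min
27272.73 mcg/min × 60 min/hr = 1636364 mcg/hr
Concentration = 3084 mg ÷ 172 mL = 17.93023 mg/mL = 17930.23 mcg/mL
Rate = 1636364 mcg/hr ÷ 17930.23 mcg/mL = 91.26282 mL/hr

91.3 mL/hr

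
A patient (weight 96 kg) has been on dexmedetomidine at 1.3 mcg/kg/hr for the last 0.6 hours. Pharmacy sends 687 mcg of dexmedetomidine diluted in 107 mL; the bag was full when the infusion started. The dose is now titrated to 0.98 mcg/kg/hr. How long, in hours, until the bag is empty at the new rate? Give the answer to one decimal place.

6.5 hours

Initial rate:
Dose = 1.3 mcg/kg/hr × 96 kg = 124.8 mcg/hr
Concentration = 687 mcg ÷ 107 mL = 6.420561 mcg/mL
Rate = 124.8 mcg/hr ÷ 6.420561 mcg/mL = 19.43755 mL/hr
Volume infused so far = 19.43755 mL/hr × 0.6 hr = 11.66253 mL
Volume remaining = 107 − 11.66253 = 95.33747 mL
New rate:
Dose = 0.98 mcg/kg/hr × 96 kg = 94.08 mcg/hr
Rate = 94.08 mcg/hr ÷ 6.420561 mcg/mL = 14.65293 mL/hr
Time remaining = 95.33747 mL ÷ 14.65293 mL/hr = 6.506378 hr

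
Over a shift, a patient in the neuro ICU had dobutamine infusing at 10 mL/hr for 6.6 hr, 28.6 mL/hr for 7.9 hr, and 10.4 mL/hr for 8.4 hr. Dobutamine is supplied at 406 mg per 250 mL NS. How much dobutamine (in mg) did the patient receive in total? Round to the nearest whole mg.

616 mg

Concentration = 406 mg ÷ 250 mL = 1.624 mg/mL
Stage 1: 10 mL/hr × 6.6 hr = 66 mL → 66 mL × 1.624 mg/mL = 107.184 mg
Stage 2: 28.6 mL/hr × 7.9 hr = 225.94 mL → 225.94 mL × 1.624 mg/mL = 366.9266 mg
Stage 3: 10.4 mL/hr × 8.4 hr = 87.36 mL → 87.36 mL × 1.624 mg/mL = 141.8726 mg
Total = 107.184 + 366.9266 + 141.8726 = 615.9832 mg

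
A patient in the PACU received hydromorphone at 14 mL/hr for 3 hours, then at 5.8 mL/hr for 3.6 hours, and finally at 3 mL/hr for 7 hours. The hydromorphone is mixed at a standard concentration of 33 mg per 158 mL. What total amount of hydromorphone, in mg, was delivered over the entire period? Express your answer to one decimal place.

17.5 mg

Concentration = 33 mg ÷ 158 mL = 0.2088608 mg/mL
Stage 1: 14 mL/hr × 3 hr = 42 mL → 42 mL × 0.2088608 mg/mL = 8.772152 mg
Stage 2: 5.8 mL/hr × 3.6 hr = 20.88 mL → 20.88 mL × 0.2088608 mg/mL = 4.361013 mg
Stage 3: 3 mL/hr × 7 hr = 21 mL → 21 mL × 0.2088608 mg/mL = 4.386076 mg
Total = 8.772152 + 4.361013 + 4.386076 = 17.51924 mg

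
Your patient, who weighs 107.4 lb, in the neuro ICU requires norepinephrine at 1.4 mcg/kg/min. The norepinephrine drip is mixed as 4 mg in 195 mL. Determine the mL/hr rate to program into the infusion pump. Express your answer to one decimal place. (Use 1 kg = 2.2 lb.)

Weight = 107.4 lb ÷ 2.2 lb/kg = 48.81818 kg
Dose = 1.4 mcg/kg/min × 48.81818 kg = 68.34545 mcg/min
68.34545 mcg/min × 60 min/hr = 4100.727 mcg/hr
Concentration = 4 mg ÷ 195 mL = 0.02051282 mg/mL = 20.51282 mcg/mL
Rate = 4100.727 mcg/hr ÷ 20.51282 mcg/mL = 199.9105 mL/hr

199.9 mL/hr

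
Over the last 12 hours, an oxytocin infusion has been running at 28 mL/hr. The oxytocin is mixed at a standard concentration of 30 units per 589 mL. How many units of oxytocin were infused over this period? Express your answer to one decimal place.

Concentration = 30 units ÷ 589 mL = 0.05093379 units/mL = 50.93379 milliunits/mL
Drug rate = 28 mL/hr × 50.93379 milliunits/mL = 1426.146 milliunits/hr
Total = 1426.146 milliunits/hr × 12 hr = 17113.75 milliunits = 17.11375 units

17.1 units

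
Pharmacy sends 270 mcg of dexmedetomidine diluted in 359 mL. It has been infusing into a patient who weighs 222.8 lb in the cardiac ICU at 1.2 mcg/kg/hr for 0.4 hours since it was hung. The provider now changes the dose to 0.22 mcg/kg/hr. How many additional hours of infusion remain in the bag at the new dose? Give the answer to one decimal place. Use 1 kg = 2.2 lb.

Initial rate:
Weight = 222.8 lb ÷ 2.2 lb/kg = 101.2727 kg
Dose = 1.2 mcg/kg/hr × 101.2727 kg = 121.5273 mcg/hr
Concentration = 270 mcg ÷ 359 mL = 0.7520891 mcg/mL
Rate = 121.5273 mcg/hr ÷ 0.7520891 mcg/mL = 161.5863 mL/hr
Volume infused so far = 161.5863 mL/hr × 0.4 hr = 64.63451 mL
Volume remaining = 359 − 64.63451 = 294.3655 mL
New rate:
Dose = 0.22 mcg/kg/hr × 101.2727 kg = 22.28 mcg/hr
Rate = 22.28 mcg/hr ÷ 0.7520891 mcg/mL = 29.62415 mL/hr
Time remaining = 294.3655 mL ÷ 29.62415 mL/hr = 9.936674 hr

9.9 hours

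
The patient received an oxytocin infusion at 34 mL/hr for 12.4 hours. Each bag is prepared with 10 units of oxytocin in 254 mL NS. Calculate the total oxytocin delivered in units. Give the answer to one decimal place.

Concentration = 10 units ÷ 254 mL = 0.03937008 units/mL = 39.37008 milliunits/mL
Drug rate = 34 mL/hr × 39.37008 milliunits/mL = 1338.583 milliunits/hr
Total = 1338.583 milliunits/hr × 12.4 hr = 16598.43 milliunits = 16.59843 units

16.6 units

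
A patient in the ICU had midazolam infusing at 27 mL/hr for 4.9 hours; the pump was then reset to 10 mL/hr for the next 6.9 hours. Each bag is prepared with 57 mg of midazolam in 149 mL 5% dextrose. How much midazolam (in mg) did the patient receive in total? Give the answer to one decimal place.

77.0 mg

Concentration = 57 mg ÷ 149 mL = 0.3825503 mg/mL
Stage 1: 27 mL/hr × 4.9 hr = 132.3 mL → 132.3 mL × 0.3825503 mg/mL = 50.61141 mg
Stage 2: 10 mL/hr × 6.9 hr = 69 mL → 69 mL × 0.3825503 mg/mL = 26.39597 mg
Total = 50.61141 + 26.39597 = 77.00738 mg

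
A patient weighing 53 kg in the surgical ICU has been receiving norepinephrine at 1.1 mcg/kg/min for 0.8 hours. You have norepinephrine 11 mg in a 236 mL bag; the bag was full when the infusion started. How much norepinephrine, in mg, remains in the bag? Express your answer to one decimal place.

Dose = 1.1 mcg/kg/min × 53 kg = 58.3 mcg/min
58.3 mcg/min × 60 min/hr = 3498 mcg/hr
Concentration = 11 mg ÷ 236 mL = 0.04661017 mg/mL = 46.61017 mcg/mL
Rate = 3498 mcg/hr ÷ 46.61017 mcg/mL = 75.048 mL/hr
Volume infused = 75.048 mL/hr × 0.8 hr = 60.0384 mL
Volume remaining = 236 − 60.0384 = 175.9616 mL
Drug remaining = 175.9616 mL × 46.61017 mcg/mL = 8201.6 mcg = 8.2016 mg

8.2 mg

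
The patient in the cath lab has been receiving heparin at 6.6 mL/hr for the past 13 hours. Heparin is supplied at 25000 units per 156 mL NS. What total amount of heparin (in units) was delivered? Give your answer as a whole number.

Concentration = 25000 units ÷ 156 mL = 160.2564 units/mL
Drug rate = 6.6 mL/hr × 160.2564 units/mL = 1057.692 units/hr
Total = 1057.692 units/hr × 13 hr = 13750 units

13750 units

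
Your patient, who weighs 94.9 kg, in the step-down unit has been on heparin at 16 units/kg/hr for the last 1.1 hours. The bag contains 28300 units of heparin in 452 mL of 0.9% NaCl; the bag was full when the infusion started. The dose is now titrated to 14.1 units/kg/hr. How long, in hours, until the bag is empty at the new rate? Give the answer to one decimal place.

Initial rate:
Dose = 16 units/kg/hr × 94.9 kg = 1518.4 units/hr
Concentration = 28300 units ÷ 452 mL = 62.61062 units/mL
Rate = 1518.4 units/hr ÷ 62.61062 units/mL = 24.25148 mL/hr
Volume infused so far = 24.25148 mL/hr × 1.1 hr = 26.67662 mL
Volume remaining = 452 − 26.67662 = 425.3234 mL
New rate:
Dose = 14.1 units/kg/hr × 94.9 kg = 1338.09 units/hr
Rate = 1338.09 units/hr ÷ 62.61062 units/mL = 21.37161 mL/hr
Time remaining = 425.3234 mL ÷ 21.37161 mL/hr = 19.90132 hr

19.9 hours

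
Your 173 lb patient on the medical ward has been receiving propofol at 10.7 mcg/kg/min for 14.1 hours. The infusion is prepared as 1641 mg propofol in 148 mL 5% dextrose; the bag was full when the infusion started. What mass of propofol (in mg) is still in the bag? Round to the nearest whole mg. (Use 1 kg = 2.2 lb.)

929 mg

Weight = 173 lb ÷ 2.2 lb/kg = 78.63636 kg
Dose = 10.7 mcg/kg/min × 78.63636 kg = 841.4091 mcg/min
841.4091 mcg/min × 60 min/hr = 50484.55 mcg/hr
Concentration = 1641 mg ÷ 148 mL = 11.08784 mg/mL = 11087.84 mcg/mL
Rate = 50484.55 mcg/hr ÷ 11087.84 mcg/mL = 4.553146 mL/hr
Volume infused = 4.553146 mL/hr × 14.1 hr = 64.19936 mL
Volume remaining = 148 − 64.19936 = 83.80064 mL
Drug remaining = 83.80064 mL × 11087.84 mcg/mL = 929167.9 mcg = 929.1679 mg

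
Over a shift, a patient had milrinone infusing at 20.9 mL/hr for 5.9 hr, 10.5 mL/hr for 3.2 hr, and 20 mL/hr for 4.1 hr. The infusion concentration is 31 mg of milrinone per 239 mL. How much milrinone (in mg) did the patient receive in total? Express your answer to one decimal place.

31.0 mg

Concentration = 31 mg ÷ 239 mL = 0.1297071 mg/mL
Stage 1: 20.9 mL/hr × 5.9 hr = 123.31 mL → 123.31 mL × 0.1297071 mg/mL = 15.99418 mg
Stage 2: 10.5 mL/hr × 3.2 hr = 33.6 mL → 33.6 mL × 0.1297071 mg/mL = 4.358159 mg
Stage 3: 20 mL/hr × 4.1 hr = 82 mL → 82 mL × 0.1297071 mg/mL = 10.63598 mg
Total = 15.99418 + 4.358159 + 10.63598 = 30.98833 mg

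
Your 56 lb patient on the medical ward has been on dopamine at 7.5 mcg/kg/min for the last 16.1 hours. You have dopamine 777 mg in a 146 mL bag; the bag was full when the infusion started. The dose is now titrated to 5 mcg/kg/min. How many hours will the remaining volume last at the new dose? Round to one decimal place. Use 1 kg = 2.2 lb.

Initial rate:
Weight = 56 lb ÷ 2.2 lb/kg = 25.45455 kg
Dose = 7.5 mcg/kg/min × 25.45455 kg = 190.9091 mcg/min
190.9091 mcg/min × 60 min/hr = 11454.55 mcg/hr
Concentration = 777 mg ÷ 146 mL = 5.321918 mg/mL = 5321.918 mcg/mL
Rate = 11454.55 mcg/hr ÷ 5321.918 mcg/mL = 2.152334 mL/hr
Volume infused so far = 2.152334 mL/hr × 16.1 hr = 34.65258 mL
Volume remaining = 146 − 34.65258 = 111.3474 mL
New rate:
Dose = 5 mcg/kg/min × 25.45455 kg = 127.2727 mcg/min
127.2727 mcg/min × 60 min/hr = 7636.364 mcg/hr
Rate = 7636.364 mcg/hr ÷ 5321.918 mcg/mL = 1.434889 mL/hr
Time remaining = 111.3474 mL ÷ 1.434889 mL/hr = 77.6 hr

77.6 hours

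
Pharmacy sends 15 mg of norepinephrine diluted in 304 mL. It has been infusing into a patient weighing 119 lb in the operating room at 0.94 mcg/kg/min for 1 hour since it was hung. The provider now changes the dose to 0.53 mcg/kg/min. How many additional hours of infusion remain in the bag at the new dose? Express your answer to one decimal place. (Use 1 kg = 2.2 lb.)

Initial rate:
Weight = 119 lb ÷ 2.2 lb/kg = 54.09091 kg
Dose = 0.94 mcg/kg/min × 54.09091 kg = 50.84545 mcg/min
50.84545 mcg/min × 60 min/hr = 3050.727 mcg/hr
Concentration = 15 mg ÷ 304 mL = 0.04934211 mg/mL = 49.34211 mcg/mL
Rate = 3050.727 mcg/hr ÷ 49.34211 mcg/mL = 61.82807 mL/hr
Volume infused so far = 61.82807 mL/hr × 1 hr = 61.82807 mL
Volume remaining = 304 − 61.82807 = 242.1719 mL
New rate:
Dose = 0.53 mcg/kg/min × 54.09091 kg = 28.66818 mcg/min
28.66818 mcg/min × 60 min/hr = 1720.091 mcg/hr
Rate = 1720.091 mcg/hr ÷ 49.34211 mcg/mL = 34.86051 mL/hr
Time remaining = 242.1719 mL ÷ 34.86051 mL/hr = 6.946884 hr

6.9 hours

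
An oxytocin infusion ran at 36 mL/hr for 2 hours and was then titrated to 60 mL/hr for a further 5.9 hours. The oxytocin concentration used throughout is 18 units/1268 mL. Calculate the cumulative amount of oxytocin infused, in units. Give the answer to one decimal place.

6.0 units

Concentration = 18 units ÷ 1268 mL = 0.01419558 units/mL
Stage 1: 36 mL/hr × 2 hr = 72 mL → 72 mL × 0.01419558 units/mL = 1.022082 units
Stage 2: 60 mL/hr × 5.9 hr = 354 mL → 354 mL × 0.01419558 units/mL = 5.025237 units
Total = 1.022082 + 5.025237 = 6.047319 units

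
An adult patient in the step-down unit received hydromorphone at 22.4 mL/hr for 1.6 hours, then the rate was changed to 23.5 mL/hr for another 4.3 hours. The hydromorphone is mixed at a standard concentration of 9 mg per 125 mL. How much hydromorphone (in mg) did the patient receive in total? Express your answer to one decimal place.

9.9 mg

Concentration = 9 mg ÷ 125 mL = 0.072 mg/mL
Stage 1: 22.4 mL/hr × 1.6 hr = 35.84 mL → 35.84 mL × 0.072 mg/mL = 2.58048 mg
Stage 2: 23.5 mL/hr × 4.3 hr = 101.05 mL → 101.05 mL × 0.072 mg/mL = 7.2756 mg
Total = 2.58048 + 7.2756 = 9.85608 mg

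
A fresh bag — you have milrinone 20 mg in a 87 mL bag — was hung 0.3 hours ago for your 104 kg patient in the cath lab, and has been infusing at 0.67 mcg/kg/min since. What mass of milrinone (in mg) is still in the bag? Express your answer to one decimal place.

Dose = 0.67 mcg/kg/min × 104 kg = 69.68 mcg/min
69.68 mcg/min × 60 min/hr = 4180.8 mcg/hr
Concentration = 20 mg ÷ 87 mL = 0.2298851 mg/mL = 229.8851 mcg/mL
Rate = 4180.8 mcg/hr ÷ 229.8851 mcg/mL = 18.18648 mL/hr
Volume infused = 18.18648 mL/hr × 0.3 hr = 5.455944 mL
Volume remaining = 87 − 5.455944 = 81.54406 mL
Drug remaining = 81.54406 mL × 229.8851 mcg/mL = 18745.76 mcg = 18.74576 mg

18.7 mg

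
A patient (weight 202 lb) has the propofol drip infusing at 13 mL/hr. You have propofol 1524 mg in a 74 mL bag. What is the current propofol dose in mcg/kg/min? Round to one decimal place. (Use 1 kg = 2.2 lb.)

Weight = 202 lb ÷ 2.2 lb/kg = 91.81818 kg
Concentration = 1524 mg ÷ 74 mL = 20.59459 mg/mL = 20594.59 mcg/mL
Drug rate = 13 mL/hr × 20594.59 mcg/mL = 267729.7 mcg/hr
267729.7 mcg/hr ÷ 60 min/hr = 4462.162 mcg/min
4462.162 mcg/min ÷ 91.81818 kg = 48.59781 mcg/kg/min

48.6 mcg/kg/min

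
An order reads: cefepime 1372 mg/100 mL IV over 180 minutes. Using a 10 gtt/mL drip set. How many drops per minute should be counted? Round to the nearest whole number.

100 mL ÷ (180 min) = 0.5555556 mL/min
0.5555556 mL/min × 10 gtt/mL = 5.555556 gtt/min

6 gtt/min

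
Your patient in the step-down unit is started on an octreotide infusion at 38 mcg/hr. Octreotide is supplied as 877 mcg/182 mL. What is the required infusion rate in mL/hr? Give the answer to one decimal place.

Concentration = 877 mcg ÷ 182 mL = 4.818681 mcg/mL
Rate = 38 mcg/hr ÷ 4.818681 mcg/mL = 7.885975 mL/hr

7.9 mL/hr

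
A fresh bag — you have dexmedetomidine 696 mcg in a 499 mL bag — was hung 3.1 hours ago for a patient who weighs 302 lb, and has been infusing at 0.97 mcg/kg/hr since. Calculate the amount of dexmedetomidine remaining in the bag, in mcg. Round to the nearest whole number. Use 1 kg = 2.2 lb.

283 mcg

Weight = 302 lb ÷ 2.2 lb/kg = 137.2727 kg
Dose = 0.97 mcg/kg/hr × 137.2727 kg = 133.1545 mcg/hr
Concentration = 696 mcg ÷ 499 mL = 1.39479 mcg/mL
Rate = 133.1545 mcg/hr ÷ 1.39479 mcg/mL = 95.46569 mL/hr
Volume infused = 95.46569 mL/hr × 3.1 hr = 295.9436 mL
Volume remaining = 499 − 295.9436 = 203.0564 mL
Drug remaining = 203.0564 mL × 1.39479 mcg/mL = 283.2209 mcg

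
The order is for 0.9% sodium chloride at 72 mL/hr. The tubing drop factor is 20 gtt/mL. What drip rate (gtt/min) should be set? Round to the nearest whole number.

72 mL/hr ÷ 60 min/hr = 1.2 mL/min
1.2 mL/min × 20 gtt/mL = 24 gtt/min

24 gtt/min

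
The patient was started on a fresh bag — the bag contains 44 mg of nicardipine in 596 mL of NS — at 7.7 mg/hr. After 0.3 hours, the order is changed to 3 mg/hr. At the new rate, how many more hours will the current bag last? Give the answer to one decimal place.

Initial rate:
Concentration = 44 mg ÷ 596 mL = 0.0738255 mg/mL
Rate = 7.7 mg/hr ÷ 0.0738255 mg/mL = 104.3 mL/hr
Volume infused so far = 104.3 mL/hr × 0.3 hr = 31.29 mL
Volume remaining = 596 − 31.29 = 564.71 mL
New rate:
Rate = 3 mg/hr ÷ 0.0738255 mg/mL = 40.63636 mL/hr
Time remaining = 564.71 mL ÷ 40.63636 mL/hr = 13.89667 hr

13.9 hours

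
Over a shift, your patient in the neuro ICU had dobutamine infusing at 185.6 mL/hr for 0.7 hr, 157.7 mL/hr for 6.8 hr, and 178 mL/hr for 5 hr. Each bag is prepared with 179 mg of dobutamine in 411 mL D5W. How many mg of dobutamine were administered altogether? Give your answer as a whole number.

Concentration = 179 mg ÷ 411 mL = 0.4355231 mg/mL
Stage 1: 185.6 mL/hr × 0.7 hr = 129.92 mL → 129.92 mL × 0.4355231 mg/mL = 56.58316 mg
Stage 2: 157.7 mL/hr × 6.8 hr = 1072.36 mL → 1072.36 mL × 0.4355231 mg/mL = 467.0376 mg
Stage 3: 178 mL/hr × 5 hr = 890 mL → 890 mL × 0.4355231 mg/mL = 387.6156 mg
Total = 56.58316 + 467.0376 + 387.6156 = 911.2363 mg

911 mg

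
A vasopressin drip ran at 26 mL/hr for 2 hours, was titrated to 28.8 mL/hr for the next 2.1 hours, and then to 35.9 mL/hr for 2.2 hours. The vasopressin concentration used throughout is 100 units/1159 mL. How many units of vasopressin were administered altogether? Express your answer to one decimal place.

16.5 units

Concentration = 100 units ÷ 1159 mL = 0.08628128 units/mL
Stage 1: 26 mL/hr × 2 hr = 52 mL → 52 mL × 0.08628128 units/mL = 4.486626 units
Stage 2: 28.8 mL/hr × 2.1 hr = 60.48 mL → 60.48 mL × 0.08628128 units/mL = 5.218292 units
Stage 3: 35.9 mL/hr × 2.2 hr = 78.98 mL → 78.98 mL × 0.08628128 units/mL = 6.814495 units
Total = 4.486626 + 5.218292 + 6.814495 = 16.51941 units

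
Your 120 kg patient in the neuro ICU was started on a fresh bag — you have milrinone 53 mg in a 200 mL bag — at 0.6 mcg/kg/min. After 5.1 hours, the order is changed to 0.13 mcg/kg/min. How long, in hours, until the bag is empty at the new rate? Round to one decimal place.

Initial rate:
Dose = 0.6 mcg/kg/min × 120 kg = 72 mcg/min
72 mcg/min × 60 min/hr = 4320 mcg/hr
Concentration = 53 mg ÷ 200 mL = 0.265 mg/mL = 265 mcg/mL
Rate = 4320 mcg/hr ÷ 265 mcg/mL = 16.30189 mL/hr
Volume infused so far = 16.30189 mL/hr × 5.1 hr = 83.13962 mL
Volume remaining = 200 − 83.13962 = 116.8604 mL
New rate:
Dose = 0.13 mcg/kg/min × 120 kg = 15.6 mcg/min
15.6 mcg/min × 60 min/hr = 936 mcg/hr
Rate = 936 mcg/hr ÷ 265 mcg/mL = 3.532075 mL/hr
Time remaining = 116.8604 mL ÷ 3.532075 mL/hr = 33.08547 hr

33.1 hours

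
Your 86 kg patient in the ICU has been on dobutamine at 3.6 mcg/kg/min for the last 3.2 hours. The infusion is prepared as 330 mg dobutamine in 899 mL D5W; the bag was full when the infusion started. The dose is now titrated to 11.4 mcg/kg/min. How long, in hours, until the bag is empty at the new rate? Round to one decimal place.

4.6 hours

Initial rate:
Dose = 3.6 mcg/kg/min × 86 kg = 309.6 mcg/min
309.6 mcg/min × 60 min/hr = 18576 mcg/hr
Concentration = 330 mg ÷ 899 mL = 0.3670745 mg/mL = 367.0745 mcg/mL
Rate = 18576 mcg/hr ÷ 367.0745 mcg/mL = 50.60553 mL/hr
Volume infused so far = 50.60553 mL/hr × 3.2 hr = 161.9377 mL
Volume remaining = 899 − 161.9377 = 737.0623 mL
New rate:
Dose = 11.4 mcg/kg/min × 86 kg = 980.4 mcg/min
980.4 mcg/min × 60 min/hr = 58824 mcg/hr
Rate = 58824 mcg/hr ÷ 367.0745 mcg/mL = 160.2508 mL/hr
Time remaining = 737.0623 mL ÷ 160.2508 mL/hr = 4.599429 hr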